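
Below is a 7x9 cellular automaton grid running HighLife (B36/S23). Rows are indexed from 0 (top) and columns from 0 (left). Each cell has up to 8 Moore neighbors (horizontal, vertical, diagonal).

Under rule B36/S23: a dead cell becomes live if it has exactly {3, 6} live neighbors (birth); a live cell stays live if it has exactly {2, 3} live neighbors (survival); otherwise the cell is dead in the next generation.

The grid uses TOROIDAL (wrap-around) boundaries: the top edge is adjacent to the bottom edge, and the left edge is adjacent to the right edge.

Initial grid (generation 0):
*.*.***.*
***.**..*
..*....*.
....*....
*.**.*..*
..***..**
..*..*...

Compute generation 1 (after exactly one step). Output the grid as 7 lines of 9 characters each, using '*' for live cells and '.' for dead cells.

Simulating step by step:
Generation 0 (given above): 27 live cells
Generation 1: 30 live cells
(generation 1 grid is the final answer)

Answer: .**...***
..*.*....
*.*.**..*
.**.*...*
***..*.**
*....****
*.**.....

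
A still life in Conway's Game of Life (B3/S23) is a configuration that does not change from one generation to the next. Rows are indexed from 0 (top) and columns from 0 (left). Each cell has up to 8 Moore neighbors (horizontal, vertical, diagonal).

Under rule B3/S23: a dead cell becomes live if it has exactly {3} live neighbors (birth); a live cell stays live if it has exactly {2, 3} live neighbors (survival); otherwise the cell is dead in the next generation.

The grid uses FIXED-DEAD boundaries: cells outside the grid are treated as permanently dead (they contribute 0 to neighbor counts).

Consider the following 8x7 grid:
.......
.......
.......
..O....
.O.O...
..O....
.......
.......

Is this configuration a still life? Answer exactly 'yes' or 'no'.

Compute generation 1 and compare to generation 0 (given above):
Generation 1:
.......
.......
.......
..O....
.O.O...
..O....
.......
.......
The grids are IDENTICAL -> still life.

Answer: yes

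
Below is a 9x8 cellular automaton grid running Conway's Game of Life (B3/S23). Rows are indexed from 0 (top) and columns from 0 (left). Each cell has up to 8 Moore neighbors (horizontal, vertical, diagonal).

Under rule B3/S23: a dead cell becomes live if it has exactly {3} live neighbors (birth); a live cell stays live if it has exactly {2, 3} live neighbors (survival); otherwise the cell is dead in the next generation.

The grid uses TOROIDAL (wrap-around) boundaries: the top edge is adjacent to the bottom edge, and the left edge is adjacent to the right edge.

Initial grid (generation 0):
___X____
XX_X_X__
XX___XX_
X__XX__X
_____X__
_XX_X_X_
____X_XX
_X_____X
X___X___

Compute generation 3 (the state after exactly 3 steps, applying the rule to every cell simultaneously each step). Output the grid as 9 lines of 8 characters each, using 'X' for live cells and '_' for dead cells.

Answer: _XXX_XXX
__XX____
__X_____
__XX____
____X___
__X_____
_XXXX___
________
__XX_XXX

Derivation:
Simulating step by step:
Generation 0 (given above): 25 live cells
Generation 1: 35 live cells
XXXX____
XX___XXX
___X_XX_
XX__X__X
XXX__XXX
___XX_XX
_XXX__XX
_____XXX
X_______
Generation 2: 17 live cells
__X___X_
___X_X__
__X_____
___XX___
__X_____
____X___
__XX____
_XX__X__
X_X___X_
Generation 3: 22 live cells
(generation 3 grid is the final answer)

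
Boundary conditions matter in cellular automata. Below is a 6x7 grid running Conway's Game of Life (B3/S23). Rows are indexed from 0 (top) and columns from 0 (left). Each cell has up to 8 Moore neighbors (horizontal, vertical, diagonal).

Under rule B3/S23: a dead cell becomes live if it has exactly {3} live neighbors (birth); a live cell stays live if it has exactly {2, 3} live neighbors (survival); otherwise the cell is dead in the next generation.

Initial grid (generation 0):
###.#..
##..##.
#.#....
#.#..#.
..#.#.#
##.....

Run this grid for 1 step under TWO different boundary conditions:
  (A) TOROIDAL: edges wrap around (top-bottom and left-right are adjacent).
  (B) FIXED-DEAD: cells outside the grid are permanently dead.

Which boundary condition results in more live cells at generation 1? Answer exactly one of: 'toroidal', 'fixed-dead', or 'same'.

Answer: toroidal

Derivation:
Under TOROIDAL boundary, generation 1:
..####.
....##.
#.####.
#.#..#.
..##.##
.....##
Population = 20

Under FIXED-DEAD boundary, generation 1:
#.####.
....##.
#.####.
..#..#.
#.##.#.
.#.....
Population = 19

Comparison: toroidal=20, fixed-dead=19 -> toroidal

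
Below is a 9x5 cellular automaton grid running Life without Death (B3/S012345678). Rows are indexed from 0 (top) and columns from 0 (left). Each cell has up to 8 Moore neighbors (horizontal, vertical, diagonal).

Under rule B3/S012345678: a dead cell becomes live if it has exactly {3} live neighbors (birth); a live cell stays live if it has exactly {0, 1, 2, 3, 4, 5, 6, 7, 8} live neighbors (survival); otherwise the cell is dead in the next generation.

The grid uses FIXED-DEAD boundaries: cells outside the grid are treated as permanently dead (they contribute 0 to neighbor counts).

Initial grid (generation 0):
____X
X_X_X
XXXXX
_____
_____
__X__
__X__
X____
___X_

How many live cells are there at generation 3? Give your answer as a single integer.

Simulating step by step:
Generation 0 (given above): 13 live cells
Generation 1: 18 live cells
___XX
X_X_X
XXXXX
_XXX_
_____
__X__
_XX__
X____
___X_
Generation 2: 25 live cells
___XX
X_X_X
XXXXX
XXXXX
_X_X_
_XX__
_XX__
XXX__
___X_
Generation 3: 32 live cells
___XX
X_X_X
XXXXX
XXXXX
_X_XX
XXXX_
_XXX_
XXXX_
_XXX_
Population at generation 3: 32

Answer: 32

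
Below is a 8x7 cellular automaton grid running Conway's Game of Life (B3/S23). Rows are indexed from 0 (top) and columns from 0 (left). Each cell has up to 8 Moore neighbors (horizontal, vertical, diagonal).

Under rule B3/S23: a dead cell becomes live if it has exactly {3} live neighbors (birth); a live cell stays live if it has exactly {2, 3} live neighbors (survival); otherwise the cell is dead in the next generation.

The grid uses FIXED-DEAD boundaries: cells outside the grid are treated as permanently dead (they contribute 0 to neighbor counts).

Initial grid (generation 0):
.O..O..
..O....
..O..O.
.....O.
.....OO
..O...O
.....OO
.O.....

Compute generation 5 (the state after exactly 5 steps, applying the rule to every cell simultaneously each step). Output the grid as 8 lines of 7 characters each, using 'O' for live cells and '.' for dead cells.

Answer: ..O....
.O.O...
.O..O..
...O...
.......
.......
.......
.......

Derivation:
Simulating step by step:
Generation 0 (given above): 13 live cells
Generation 1: 9 live cells
.......
.OOO...
.......
....OO.
.....OO
.......
.....OO
.......
Generation 2: 11 live cells
..O....
..O....
..OOO..
....OOO
....OOO
.......
.......
.......
Generation 3: 8 live cells
.......
.OO....
..O.O..
......O
....O.O
.....O.
.......
.......
Generation 4: 9 live cells
.......
.OOO...
.OOO...
...O...
......O
.....O.
.......
.......
Generation 5: 6 live cells
(generation 5 grid is the final answer)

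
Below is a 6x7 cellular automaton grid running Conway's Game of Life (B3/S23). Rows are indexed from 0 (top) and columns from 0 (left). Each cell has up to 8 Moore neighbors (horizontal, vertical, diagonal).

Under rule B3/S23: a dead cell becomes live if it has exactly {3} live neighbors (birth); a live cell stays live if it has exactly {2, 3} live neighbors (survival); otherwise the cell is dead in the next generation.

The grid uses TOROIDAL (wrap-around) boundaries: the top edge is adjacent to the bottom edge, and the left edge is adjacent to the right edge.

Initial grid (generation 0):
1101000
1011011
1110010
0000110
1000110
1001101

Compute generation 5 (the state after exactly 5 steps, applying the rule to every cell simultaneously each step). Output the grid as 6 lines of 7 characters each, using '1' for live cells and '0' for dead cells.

Simulating step by step:
Generation 0 (given above): 21 live cells
Generation 1: 9 live cells
0000000
0001010
1010000
1001000
1000000
0011000
Generation 2: 13 live cells
0011100
0000000
0111101
1000001
0111000
0000000
Generation 3: 16 live cells
0001000
0100010
0111011
0000111
1110000
0100100
Generation 4: 20 live cells
0010100
1101011
0111000
0000100
1111101
1101000
Generation 5: 16 live cells
(generation 5 grid is the final answer)

Answer: 0000110
1000011
0101011
0000110
0000111
0000011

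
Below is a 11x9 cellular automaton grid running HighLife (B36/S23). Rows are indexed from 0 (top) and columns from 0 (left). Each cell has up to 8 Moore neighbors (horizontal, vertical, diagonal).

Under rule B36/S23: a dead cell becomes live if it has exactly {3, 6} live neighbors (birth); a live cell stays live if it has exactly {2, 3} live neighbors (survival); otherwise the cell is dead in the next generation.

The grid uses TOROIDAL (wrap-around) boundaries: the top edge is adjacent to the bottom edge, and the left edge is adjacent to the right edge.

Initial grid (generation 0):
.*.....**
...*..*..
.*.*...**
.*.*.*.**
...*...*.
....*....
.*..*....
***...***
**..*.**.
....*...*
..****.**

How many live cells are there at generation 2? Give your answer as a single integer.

Simulating step by step:
Generation 0 (given above): 38 live cells
Generation 1: 34 live cells
*....*..*
......*..
...*....*
...*.....
..**..***
...**....
.***.*.**
..**..*..
..**..*.*
.**......
..*****..
Generation 2: 33 live cells
...*...*.
*......**
.........
...**...*
..*....*.
***..*...
.*...***.
*....**.*
.......*.
.*.*..**.
*.*****..
Population at generation 2: 33

Answer: 33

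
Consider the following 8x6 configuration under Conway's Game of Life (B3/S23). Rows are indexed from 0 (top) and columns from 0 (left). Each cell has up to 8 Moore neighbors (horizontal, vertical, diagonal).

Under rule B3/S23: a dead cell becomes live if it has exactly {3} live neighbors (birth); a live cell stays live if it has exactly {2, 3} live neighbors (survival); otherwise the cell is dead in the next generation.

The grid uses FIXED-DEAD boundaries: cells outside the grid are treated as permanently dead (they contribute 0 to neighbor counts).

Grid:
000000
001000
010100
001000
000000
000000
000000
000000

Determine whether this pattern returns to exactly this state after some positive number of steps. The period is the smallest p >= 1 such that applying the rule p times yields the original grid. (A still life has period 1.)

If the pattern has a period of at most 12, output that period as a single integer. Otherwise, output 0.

Simulating and comparing each generation to the original:
Gen 0 (original, given above): 4 live cells
Gen 1: 4 live cells, MATCHES original -> period = 1

Answer: 1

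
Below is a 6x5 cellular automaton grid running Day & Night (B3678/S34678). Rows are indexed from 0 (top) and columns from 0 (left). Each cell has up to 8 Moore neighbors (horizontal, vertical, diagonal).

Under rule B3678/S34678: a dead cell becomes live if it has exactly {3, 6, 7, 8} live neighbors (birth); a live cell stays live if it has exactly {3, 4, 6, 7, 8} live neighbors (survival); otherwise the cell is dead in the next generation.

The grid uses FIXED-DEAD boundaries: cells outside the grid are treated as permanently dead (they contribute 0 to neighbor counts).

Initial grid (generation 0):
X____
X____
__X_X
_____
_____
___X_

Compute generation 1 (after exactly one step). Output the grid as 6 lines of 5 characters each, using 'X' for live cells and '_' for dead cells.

Answer: _____
_X___
_____
_____
_____
_____

Derivation:
Simulating step by step:
Generation 0 (given above): 5 live cells
Generation 1: 1 live cells
(generation 1 grid is the final answer)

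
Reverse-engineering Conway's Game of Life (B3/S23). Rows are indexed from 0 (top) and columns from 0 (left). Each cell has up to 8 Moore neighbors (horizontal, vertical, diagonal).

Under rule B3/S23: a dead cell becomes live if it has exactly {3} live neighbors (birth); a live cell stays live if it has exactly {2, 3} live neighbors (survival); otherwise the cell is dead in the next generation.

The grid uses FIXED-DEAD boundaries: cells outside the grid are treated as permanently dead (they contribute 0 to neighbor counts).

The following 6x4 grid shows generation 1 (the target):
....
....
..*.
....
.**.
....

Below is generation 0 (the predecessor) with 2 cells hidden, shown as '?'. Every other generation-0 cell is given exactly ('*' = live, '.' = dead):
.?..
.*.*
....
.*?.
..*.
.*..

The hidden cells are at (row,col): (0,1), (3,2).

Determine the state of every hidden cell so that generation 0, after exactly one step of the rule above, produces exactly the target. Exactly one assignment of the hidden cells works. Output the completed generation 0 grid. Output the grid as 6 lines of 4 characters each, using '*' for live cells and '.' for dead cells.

Answer: ....
.*.*
....
.*..
..*.
.*..

Derivation:
Hidden generation-0 cells (in order): (0,1), (3,2).
A hidden cell only influences target cells in its own 3x3 neighborhood. Try each of the 2^2 = 4 assignments, step the completed generation 0 forward once under B3/S23, and compare with the target:
  (0,1)=. (3,2)=. -> step reproduces the target at every cell -> ACCEPT
  (0,1)=. (3,2)=* -> step gives (2,1)='*' but target has '.' -> reject
  (0,1)=* (3,2)=. -> step gives (0,2)='*' but target has '.' -> reject
  (0,1)=* (3,2)=* -> step gives (0,2)='*' but target has '.' -> reject
Unique solution: (0,1)=dead, (3,2)=dead.
Check: live-neighbor counts of every cell in the completed generation 0:
1121
1020
2231
1121
2321
1121
Applying B3/S23 to generation 0 with these counts gives:
....
....
..*.
....
.**.
....
which matches the target exactly.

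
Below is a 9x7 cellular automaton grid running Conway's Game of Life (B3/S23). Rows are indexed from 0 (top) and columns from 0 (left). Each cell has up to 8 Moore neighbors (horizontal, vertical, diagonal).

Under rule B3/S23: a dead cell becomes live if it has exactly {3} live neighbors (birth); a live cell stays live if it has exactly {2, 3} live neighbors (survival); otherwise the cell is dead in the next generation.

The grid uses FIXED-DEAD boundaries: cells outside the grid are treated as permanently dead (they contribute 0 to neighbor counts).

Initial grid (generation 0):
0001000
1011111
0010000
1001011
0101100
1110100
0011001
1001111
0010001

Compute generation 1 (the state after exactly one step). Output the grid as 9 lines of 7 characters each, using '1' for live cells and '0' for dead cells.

Answer: 0011010
0110110
0010000
0101010
0000000
1000110
1000001
0100101
0001101

Derivation:
Simulating step by step:
Generation 0 (given above): 29 live cells
Generation 1: 22 live cells
(generation 1 grid is the final answer)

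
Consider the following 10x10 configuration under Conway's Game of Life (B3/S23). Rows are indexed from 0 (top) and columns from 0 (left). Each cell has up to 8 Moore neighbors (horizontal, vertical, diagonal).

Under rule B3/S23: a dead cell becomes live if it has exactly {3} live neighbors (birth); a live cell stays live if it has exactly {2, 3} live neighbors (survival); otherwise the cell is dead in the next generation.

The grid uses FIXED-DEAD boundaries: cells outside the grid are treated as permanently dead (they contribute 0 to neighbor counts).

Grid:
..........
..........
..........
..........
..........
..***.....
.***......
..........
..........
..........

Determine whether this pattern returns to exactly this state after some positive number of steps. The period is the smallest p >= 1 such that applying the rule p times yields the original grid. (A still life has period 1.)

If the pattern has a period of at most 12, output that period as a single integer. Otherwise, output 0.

Answer: 2

Derivation:
Simulating and comparing each generation to the original:
Gen 0 (original, given above): 6 live cells
Gen 1: 6 live cells, differs from original
Gen 2: 6 live cells, MATCHES original -> period = 2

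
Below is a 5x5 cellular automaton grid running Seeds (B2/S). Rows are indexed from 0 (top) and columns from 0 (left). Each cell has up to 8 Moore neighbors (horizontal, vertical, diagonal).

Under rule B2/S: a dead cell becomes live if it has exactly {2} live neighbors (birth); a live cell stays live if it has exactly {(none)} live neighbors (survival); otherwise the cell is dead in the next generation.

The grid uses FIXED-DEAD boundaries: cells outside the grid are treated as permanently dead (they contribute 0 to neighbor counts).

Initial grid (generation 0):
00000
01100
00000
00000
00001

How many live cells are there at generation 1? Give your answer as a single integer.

Answer: 4

Derivation:
Simulating step by step:
Generation 0 (given above): 3 live cells
Generation 1: 4 live cells
01100
00000
01100
00000
00000
Population at generation 1: 4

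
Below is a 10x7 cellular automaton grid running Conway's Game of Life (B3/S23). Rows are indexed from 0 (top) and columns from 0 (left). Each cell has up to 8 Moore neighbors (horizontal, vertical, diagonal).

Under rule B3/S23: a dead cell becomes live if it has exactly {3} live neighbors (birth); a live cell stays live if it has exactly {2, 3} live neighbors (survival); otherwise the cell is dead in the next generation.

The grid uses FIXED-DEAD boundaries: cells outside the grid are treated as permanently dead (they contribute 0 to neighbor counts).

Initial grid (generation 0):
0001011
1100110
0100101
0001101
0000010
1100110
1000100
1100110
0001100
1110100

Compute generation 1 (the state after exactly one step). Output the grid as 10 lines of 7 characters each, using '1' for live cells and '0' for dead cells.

Answer: 0000011
1111000
1110001
0001101
0001001
1100110
0001000
1100010
0000000
0110100

Derivation:
Simulating step by step:
Generation 0 (given above): 30 live cells
Generation 1: 26 live cells
(generation 1 grid is the final answer)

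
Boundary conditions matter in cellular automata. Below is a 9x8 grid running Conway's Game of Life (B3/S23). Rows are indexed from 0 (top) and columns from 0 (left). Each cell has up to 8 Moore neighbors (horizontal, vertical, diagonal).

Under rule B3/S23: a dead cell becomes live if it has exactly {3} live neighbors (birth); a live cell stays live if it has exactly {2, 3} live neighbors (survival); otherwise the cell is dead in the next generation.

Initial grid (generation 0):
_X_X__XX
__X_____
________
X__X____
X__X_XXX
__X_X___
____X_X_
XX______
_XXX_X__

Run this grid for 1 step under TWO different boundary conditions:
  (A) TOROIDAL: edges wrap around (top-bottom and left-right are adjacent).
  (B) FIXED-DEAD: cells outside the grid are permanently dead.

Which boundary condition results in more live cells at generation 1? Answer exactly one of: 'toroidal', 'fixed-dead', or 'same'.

Answer: toroidal

Derivation:
Under TOROIDAL boundary, generation 1:
XX_XX_X_
__X_____
________
X___X_X_
XXXX_XXX
____X___
_X_X_X__
XX_XXX__
___XX_XX
Population = 29

Under FIXED-DEAD boundary, generation 1:
__X_____
__X_____
________
____X_X_
_XXX_XX_
____X__X
_X_X_X__
XX_XXX__
XXX_____
Population = 22

Comparison: toroidal=29, fixed-dead=22 -> toroidal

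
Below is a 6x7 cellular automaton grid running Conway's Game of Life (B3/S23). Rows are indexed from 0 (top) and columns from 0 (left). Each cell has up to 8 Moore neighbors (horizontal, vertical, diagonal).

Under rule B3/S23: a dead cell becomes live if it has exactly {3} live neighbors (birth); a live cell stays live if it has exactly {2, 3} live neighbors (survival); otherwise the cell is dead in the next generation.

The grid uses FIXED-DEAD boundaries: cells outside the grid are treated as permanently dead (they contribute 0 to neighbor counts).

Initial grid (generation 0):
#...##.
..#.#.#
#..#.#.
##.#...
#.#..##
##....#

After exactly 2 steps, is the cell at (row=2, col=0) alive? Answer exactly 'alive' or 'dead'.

Answer: alive

Derivation:
Simulating step by step:
Generation 0 (given above): 19 live cells
Generation 1: 19 live cells
...###.
.#....#
#..#.#.
#..#.##
..#..##
##...##
Generation 2: 17 live cells
....##.
..##..#
###..#.
.###...
#.#....
.#...##

Cell (2,0) at generation 2: 1 -> alive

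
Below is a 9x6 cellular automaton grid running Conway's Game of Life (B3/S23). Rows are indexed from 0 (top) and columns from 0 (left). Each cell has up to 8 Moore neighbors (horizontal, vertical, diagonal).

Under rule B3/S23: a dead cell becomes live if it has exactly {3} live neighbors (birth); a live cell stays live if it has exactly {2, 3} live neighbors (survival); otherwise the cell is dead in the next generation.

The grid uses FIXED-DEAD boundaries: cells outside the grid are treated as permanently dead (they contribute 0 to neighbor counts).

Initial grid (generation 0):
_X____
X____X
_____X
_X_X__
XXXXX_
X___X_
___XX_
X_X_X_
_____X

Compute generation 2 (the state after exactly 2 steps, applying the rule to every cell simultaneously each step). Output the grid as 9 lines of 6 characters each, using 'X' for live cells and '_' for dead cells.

Answer: ______
______
______
XX_XX_
X___X_
XX___X
______
____XX
______

Derivation:
Simulating step by step:
Generation 0 (given above): 19 live cells
Generation 1: 13 live cells
______
______
____X_
XX_X__
X___X_
X____X
_X__XX
____XX
______
Generation 2: 11 live cells
(generation 2 grid is the final answer)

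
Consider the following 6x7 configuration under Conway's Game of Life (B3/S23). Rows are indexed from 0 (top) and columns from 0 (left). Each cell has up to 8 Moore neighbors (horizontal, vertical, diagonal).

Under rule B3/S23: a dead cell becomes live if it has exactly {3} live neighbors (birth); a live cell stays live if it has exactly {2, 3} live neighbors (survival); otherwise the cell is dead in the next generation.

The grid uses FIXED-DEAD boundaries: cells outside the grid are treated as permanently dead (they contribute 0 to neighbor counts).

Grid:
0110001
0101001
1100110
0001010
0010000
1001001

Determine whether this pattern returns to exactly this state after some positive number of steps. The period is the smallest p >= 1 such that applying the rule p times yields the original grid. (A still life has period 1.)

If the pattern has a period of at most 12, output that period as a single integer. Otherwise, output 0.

Answer: 0

Derivation:
Simulating and comparing each generation to the original:
Gen 0 (original, given above): 16 live cells
Gen 1: 17 live cells, differs from original
Gen 2: 15 live cells, differs from original
Gen 3: 16 live cells, differs from original
Gen 4: 13 live cells, differs from original
Gen 5: 11 live cells, differs from original
Gen 6: 12 live cells, differs from original
Gen 7: 12 live cells, differs from original
Gen 8: 14 live cells, differs from original
Gen 9: 15 live cells, differs from original
Gen 10: 17 live cells, differs from original
Gen 11: 15 live cells, differs from original
Gen 12: 19 live cells, differs from original
No period found within 12 steps.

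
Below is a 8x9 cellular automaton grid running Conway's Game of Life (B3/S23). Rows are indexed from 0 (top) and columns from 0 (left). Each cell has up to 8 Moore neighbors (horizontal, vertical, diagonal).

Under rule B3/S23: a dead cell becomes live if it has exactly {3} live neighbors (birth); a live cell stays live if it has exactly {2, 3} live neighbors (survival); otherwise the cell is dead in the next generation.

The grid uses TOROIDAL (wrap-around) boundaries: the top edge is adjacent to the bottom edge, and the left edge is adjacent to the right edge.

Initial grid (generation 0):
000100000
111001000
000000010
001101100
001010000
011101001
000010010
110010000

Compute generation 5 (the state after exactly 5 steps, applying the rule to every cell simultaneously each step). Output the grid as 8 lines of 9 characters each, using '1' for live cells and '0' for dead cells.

Answer: 000001100
000001100
011101100
011100000
000000000
000001000
000010000
000001000

Derivation:
Simulating step by step:
Generation 0 (given above): 22 live cells
Generation 1: 21 live cells
000110000
011000000
000111000
001111100
000000100
011001000
000011001
000110000
Generation 2: 14 live cells
000010000
001001000
010000100
001000100
010000100
000011100
001001000
000000000
Generation 3: 17 live cells
000000000
000001000
011001100
011001110
000000110
000010100
000011100
000000000
Generation 4: 12 live cells
000000000
000001100
011010010
011000000
000000000
000010000
000010100
000001000
Generation 5: 15 live cells
(generation 5 grid is the final answer)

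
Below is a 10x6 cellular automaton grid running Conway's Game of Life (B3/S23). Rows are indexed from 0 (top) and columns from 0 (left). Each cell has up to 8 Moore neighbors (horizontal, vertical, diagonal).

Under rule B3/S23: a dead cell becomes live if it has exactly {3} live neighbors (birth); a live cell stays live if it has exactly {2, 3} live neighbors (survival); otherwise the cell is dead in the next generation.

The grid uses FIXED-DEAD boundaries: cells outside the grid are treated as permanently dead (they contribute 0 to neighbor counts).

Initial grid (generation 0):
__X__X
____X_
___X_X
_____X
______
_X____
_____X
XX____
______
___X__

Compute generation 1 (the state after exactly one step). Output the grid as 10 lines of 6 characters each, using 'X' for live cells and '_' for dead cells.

Answer: ______
___XXX
_____X
____X_
______
______
XX____
______
______
______

Derivation:
Simulating step by step:
Generation 0 (given above): 11 live cells
Generation 1: 7 live cells
(generation 1 grid is the final answer)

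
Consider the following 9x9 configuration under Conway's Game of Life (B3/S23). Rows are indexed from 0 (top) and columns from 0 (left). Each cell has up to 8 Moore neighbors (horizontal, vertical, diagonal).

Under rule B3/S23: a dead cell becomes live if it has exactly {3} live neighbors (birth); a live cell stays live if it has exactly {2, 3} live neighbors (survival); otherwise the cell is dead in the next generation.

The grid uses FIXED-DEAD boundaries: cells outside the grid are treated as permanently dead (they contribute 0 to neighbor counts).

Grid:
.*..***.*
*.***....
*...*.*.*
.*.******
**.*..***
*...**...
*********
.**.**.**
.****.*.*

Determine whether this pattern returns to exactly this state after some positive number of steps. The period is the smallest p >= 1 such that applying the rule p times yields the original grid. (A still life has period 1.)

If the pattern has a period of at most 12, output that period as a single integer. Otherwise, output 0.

Simulating and comparing each generation to the original:
Gen 0 (original, given above): 50 live cells
Gen 1: 22 live cells, differs from original
Gen 2: 19 live cells, differs from original
Gen 3: 17 live cells, differs from original
Gen 4: 16 live cells, differs from original
Gen 5: 18 live cells, differs from original
Gen 6: 15 live cells, differs from original
Gen 7: 10 live cells, differs from original
Gen 8: 9 live cells, differs from original
Gen 9: 7 live cells, differs from original
Gen 10: 7 live cells, differs from original
Gen 11: 6 live cells, differs from original
Gen 12: 4 live cells, differs from original
No period found within 12 steps.

Answer: 0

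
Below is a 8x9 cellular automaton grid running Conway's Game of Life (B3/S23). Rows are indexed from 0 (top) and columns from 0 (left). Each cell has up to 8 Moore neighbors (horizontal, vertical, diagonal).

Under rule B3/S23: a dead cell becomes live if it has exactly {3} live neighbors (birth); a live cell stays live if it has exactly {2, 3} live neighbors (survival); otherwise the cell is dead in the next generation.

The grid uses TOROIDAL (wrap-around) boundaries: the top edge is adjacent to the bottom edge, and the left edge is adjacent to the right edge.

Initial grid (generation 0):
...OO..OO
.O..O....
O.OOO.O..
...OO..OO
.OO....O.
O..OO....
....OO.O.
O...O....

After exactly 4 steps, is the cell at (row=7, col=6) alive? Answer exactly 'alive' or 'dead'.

Simulating step by step:
Generation 0 (given above): 26 live cells
Generation 1: 35 live cells
O..OOO..O
OO.....OO
OOO....OO
O...OOOOO
OOO....O.
.OOOOOO.O
.....O..O
......OO.
Generation 2: 22 live cells
.O..OO...
...OO.O..
..O..O...
...O.O...
.........
...OOOO.O
O.OO....O
O.....OO.
Generation 3: 30 live cells
...OO..O.
..OO..O..
..O..OO..
....O....
...O..O..
O.OOOO.OO
OOOO.....
O.OOOOOO.
Generation 4: 26 live cells
.O.....OO
..O...OO.
..O.OOO..
...OO.O..
..O...OOO
O....OOOO
.........
O....OOO.

Cell (7,6) at generation 4: 1 -> alive

Answer: alive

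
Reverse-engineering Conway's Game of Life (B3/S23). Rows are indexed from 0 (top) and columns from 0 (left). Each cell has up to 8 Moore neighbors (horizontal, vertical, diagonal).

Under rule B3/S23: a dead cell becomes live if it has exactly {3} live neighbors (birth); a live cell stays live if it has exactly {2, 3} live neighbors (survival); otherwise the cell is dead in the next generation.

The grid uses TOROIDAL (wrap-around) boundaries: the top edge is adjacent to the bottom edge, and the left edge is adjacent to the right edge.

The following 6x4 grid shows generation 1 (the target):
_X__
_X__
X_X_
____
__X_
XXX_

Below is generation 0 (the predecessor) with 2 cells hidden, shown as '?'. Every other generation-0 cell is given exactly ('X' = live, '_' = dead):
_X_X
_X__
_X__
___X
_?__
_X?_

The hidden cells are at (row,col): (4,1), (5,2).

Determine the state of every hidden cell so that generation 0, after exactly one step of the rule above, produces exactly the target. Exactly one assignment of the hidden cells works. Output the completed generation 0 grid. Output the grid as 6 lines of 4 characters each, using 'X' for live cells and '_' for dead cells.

Answer: _X_X
_X__
_X__
___X
____
_XX_

Derivation:
Hidden generation-0 cells (in order): (4,1), (5,2).
A hidden cell only influences target cells in its own 3x3 neighborhood. Try each of the 2^2 = 4 assignments, step the completed generation 0 forward once under B3/S23, and compare with the target:
  (4,1)=_ (5,2)=_ -> step gives (4,2)='_' but target has 'X' -> reject
  (4,1)=_ (5,2)=X -> step reproduces the target at every cell -> ACCEPT
  (4,1)=X (5,2)=_ -> step gives (3,0)='X' but target has '_' -> reject
  (4,1)=X (5,2)=X -> step gives (3,0)='X' but target has '_' -> reject
Unique solution: (4,1)=dead, (5,2)=live.
Check: live-neighbor counts of every cell in the completed generation 0:
4351
4241
3131
2120
2232
3232
Applying B3/S23 to generation 0 with these counts gives:
_X__
_X__
X_X_
____
__X_
XXX_
which matches the target exactly.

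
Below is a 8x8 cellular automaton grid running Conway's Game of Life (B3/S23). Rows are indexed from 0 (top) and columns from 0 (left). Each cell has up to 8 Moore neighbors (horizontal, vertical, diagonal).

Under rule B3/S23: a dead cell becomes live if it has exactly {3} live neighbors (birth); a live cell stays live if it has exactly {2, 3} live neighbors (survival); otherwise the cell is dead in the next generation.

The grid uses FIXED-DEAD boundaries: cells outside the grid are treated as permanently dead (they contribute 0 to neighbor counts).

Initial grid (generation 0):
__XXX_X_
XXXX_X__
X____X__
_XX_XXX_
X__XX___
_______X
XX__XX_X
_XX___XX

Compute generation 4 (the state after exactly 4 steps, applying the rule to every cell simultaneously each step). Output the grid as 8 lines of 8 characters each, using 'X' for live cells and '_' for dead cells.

Answer: ________
________
________
_____X_X
_____X_X
_______X
______XX
________

Derivation:
Simulating step by step:
Generation 0 (given above): 29 live cells
Generation 1: 31 live cells
____XX__
X____XX_
X_______
XXX___X_
_XXXX_X_
XX_X_XX_
XXX__X_X
XXX__XXX
Generation 2: 21 live cells
____XXX_
____XXX_
X____XX_
X____X__
____X_XX
_______X
___X___X
X_X__X_X
Generation 3: 11 live cells
____X_X_
_______X
________
____X__X
_____XXX
_______X
_______X
______X_
Generation 4: 7 live cells
(generation 4 grid is the final answer)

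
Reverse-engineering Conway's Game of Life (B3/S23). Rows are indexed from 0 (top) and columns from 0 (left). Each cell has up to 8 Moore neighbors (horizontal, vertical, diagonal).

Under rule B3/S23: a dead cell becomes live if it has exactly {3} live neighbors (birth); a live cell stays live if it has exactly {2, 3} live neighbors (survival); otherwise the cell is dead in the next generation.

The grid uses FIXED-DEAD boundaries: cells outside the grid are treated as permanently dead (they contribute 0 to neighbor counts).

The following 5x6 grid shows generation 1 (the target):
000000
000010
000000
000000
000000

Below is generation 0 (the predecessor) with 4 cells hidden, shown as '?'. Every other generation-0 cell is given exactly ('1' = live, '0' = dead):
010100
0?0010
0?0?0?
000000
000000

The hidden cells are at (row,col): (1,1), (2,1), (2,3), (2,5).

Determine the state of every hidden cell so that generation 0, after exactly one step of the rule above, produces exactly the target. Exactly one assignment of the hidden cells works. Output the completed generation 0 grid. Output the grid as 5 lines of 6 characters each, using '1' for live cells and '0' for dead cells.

Hidden generation-0 cells (in order): (1,1), (2,1), (2,3), (2,5).
A hidden cell only influences target cells in its own 3x3 neighborhood. Try each of the 2^4 = 16 assignments, step the completed generation 0 forward once under B3/S23, and compare with the target:
  (1,1)=0 (2,1)=0 (2,3)=0 (2,5)=0 -> step gives (1,4)='0' but target has '1' -> reject
  (1,1)=0 (2,1)=0 (2,3)=0 (2,5)=1 -> step reproduces the target at every cell -> ACCEPT
  (1,1)=0 (2,1)=0 (2,3)=1 (2,5)=0 -> step gives (1,2)='1' but target has '0' -> reject
  (1,1)=0 (2,1)=0 (2,3)=1 (2,5)=1 -> step gives (1,2)='1' but target has '0' -> reject
  (1,1)=0 (2,1)=1 (2,3)=0 (2,5)=0 -> step gives (1,2)='1' but target has '0' -> reject
  (1,1)=0 (2,1)=1 (2,3)=0 (2,5)=1 -> step gives (1,2)='1' but target has '0' -> reject
  (1,1)=0 (2,1)=1 (2,3)=1 (2,5)=0 -> step gives (1,3)='1' but target has '0' -> reject
  (1,1)=0 (2,1)=1 (2,3)=1 (2,5)=1 -> step gives (1,3)='1' but target has '0' -> reject
  (1,1)=1 (2,1)=0 (2,3)=0 (2,5)=0 -> step gives (0,2)='1' but target has '0' -> reject
  (1,1)=1 (2,1)=0 (2,3)=0 (2,5)=1 -> step gives (0,2)='1' but target has '0' -> reject
  (1,1)=1 (2,1)=0 (2,3)=1 (2,5)=0 -> step gives (0,2)='1' but target has '0' -> reject
  (1,1)=1 (2,1)=0 (2,3)=1 (2,5)=1 -> step gives (0,2)='1' but target has '0' -> reject
  (1,1)=1 (2,1)=1 (2,3)=0 (2,5)=0 -> step gives (0,2)='1' but target has '0' -> reject
  (1,1)=1 (2,1)=1 (2,3)=0 (2,5)=1 -> step gives (0,2)='1' but target has '0' -> reject
  (1,1)=1 (2,1)=1 (2,3)=1 (2,5)=0 -> step gives (0,2)='1' but target has '0' -> reject
  (1,1)=1 (2,1)=1 (2,3)=1 (2,5)=1 -> step gives (0,2)='1' but target has '0' -> reject
Unique solution: (1,1)=dead, (2,1)=dead, (2,3)=dead, (2,5)=live.
Check: live-neighbor counts of every cell in the completed generation 0:
102121
112222
000121
000011
000000
Applying B3/S23 to generation 0 with these counts gives:
000000
000010
000000
000000
000000
which matches the target exactly.

Answer: 010100
000010
000001
000000
000000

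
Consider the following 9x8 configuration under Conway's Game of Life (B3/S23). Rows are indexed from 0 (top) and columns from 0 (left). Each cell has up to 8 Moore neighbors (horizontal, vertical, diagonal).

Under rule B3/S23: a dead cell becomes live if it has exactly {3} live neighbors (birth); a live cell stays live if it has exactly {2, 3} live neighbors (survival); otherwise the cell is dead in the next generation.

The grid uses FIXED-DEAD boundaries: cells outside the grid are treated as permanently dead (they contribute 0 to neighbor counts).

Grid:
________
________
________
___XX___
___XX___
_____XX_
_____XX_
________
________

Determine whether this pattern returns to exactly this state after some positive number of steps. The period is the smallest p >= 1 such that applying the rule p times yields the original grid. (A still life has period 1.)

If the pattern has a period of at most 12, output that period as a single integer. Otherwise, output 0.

Simulating and comparing each generation to the original:
Gen 0 (original, given above): 8 live cells
Gen 1: 6 live cells, differs from original
Gen 2: 8 live cells, MATCHES original -> period = 2

Answer: 2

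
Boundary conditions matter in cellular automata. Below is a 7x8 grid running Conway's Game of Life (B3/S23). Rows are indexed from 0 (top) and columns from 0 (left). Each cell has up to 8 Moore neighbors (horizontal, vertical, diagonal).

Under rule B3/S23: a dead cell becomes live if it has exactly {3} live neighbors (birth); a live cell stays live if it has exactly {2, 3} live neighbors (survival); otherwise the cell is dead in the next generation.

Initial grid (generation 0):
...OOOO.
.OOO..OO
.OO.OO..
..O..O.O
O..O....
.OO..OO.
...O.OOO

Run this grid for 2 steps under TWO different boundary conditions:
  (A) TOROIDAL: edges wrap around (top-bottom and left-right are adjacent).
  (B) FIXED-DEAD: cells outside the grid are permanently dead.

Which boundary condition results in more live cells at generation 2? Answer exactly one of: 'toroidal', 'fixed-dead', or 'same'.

Under TOROIDAL boundary, generation 2:
.O......
.O....OO
....OO..
OO......
........
.O...O..
...OO..O
Population = 13

Under FIXED-DEAD boundary, generation 2:
....OOOO
...O...O
....OO.O
........
.O......
.O......
.OO.OO..
Population = 15

Comparison: toroidal=13, fixed-dead=15 -> fixed-dead

Answer: fixed-dead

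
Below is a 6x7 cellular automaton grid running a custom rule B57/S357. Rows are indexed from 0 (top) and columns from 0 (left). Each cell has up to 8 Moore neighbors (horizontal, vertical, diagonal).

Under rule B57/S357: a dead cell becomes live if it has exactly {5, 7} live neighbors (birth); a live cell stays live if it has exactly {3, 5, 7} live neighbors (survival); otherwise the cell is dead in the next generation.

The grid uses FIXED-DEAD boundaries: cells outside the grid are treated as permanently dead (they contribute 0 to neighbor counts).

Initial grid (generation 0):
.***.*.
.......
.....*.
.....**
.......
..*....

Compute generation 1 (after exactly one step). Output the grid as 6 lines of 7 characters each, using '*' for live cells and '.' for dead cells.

Answer: .......
.......
.......
.......
.......
.......

Derivation:
Simulating step by step:
Generation 0 (given above): 8 live cells
Generation 1: 0 live cells
(generation 1 grid is the final answer)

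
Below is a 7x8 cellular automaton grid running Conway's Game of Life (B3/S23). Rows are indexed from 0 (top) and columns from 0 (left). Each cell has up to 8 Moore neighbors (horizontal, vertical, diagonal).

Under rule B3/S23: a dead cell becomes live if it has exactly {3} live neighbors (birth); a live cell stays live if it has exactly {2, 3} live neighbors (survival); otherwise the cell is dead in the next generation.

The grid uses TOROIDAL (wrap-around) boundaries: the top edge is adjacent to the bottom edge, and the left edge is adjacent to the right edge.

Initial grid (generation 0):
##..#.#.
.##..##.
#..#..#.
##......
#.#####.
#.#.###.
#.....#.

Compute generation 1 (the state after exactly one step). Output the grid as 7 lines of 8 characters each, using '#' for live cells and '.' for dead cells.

Answer: #.#...#.
..###.#.
#....##.
#.....#.
#.#...#.
#.#.....
#..##.#.

Derivation:
Simulating step by step:
Generation 0 (given above): 26 live cells
Generation 1: 21 live cells
(generation 1 grid is the final answer)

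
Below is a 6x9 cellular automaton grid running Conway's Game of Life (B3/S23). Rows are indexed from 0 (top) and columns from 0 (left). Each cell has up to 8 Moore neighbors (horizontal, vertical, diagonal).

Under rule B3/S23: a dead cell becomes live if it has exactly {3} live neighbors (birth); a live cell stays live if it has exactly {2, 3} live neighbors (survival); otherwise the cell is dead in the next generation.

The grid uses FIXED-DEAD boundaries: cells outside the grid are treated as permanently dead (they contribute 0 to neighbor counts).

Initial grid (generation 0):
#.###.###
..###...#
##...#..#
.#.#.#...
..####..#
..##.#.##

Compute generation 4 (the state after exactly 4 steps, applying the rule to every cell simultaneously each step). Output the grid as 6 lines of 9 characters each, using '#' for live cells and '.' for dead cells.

Simulating step by step:
Generation 0 (given above): 28 live cells
Generation 1: 26 live cells
.##.##.##
#.....#.#
##...#...
##.#.##..
.#...#.##
..#..####
Generation 2: 21 live cells
.#...####
#.#.#.#.#
..#.##.#.
.....#.#.
##......#
.....#..#
Generation 3: 19 live cells
.#...##.#
..#.#...#
.#..#..##
.#..##.##
......###
.........
Generation 4: 18 live cells
(generation 4 grid is the final answer)

Answer: .....#.#.
.####.#.#
.##.#.#..
....##...
.....##.#
.......#.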